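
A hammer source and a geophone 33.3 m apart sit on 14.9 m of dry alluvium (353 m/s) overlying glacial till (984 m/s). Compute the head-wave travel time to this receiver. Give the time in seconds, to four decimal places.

t = x/V₂ + 2h·√(V₂²−V₁²)/(V₁V₂).
√(V₂²−V₁²) = √(984²−353²) = 918.5 m/s; delay term = 2·14.9·918.5/(353·984) = 0.07880 s.
t = 33.3/984 + 0.07880 = 0.11264 s.

0.1126 s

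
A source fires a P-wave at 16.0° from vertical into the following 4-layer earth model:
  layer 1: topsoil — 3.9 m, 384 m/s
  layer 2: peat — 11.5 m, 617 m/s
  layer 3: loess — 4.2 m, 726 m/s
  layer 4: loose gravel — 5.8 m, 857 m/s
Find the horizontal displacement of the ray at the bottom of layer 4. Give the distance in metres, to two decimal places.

p = sin θ₁/V₁ = sin 16.0°/384 = 7.1781e-04 s/m is conserved through the stack.
Layer 1: θ = 16.00°; offset = 3.9·tan 16.00° = 1.1183 m.
Layer 2: sin θ = p·617 = 0.4429 → θ = 26.29°; offset = 11.5·tan 26.29° = 5.6807 m.
Layer 3: sin θ = p·726 = 0.5211 → θ = 31.41°; offset = 4.2·tan 31.41° = 2.5645 m.
Layer 4: sin θ = p·857 = 0.6152 → θ = 37.96°; offset = 5.8·tan 37.96° = 4.5255 m.
Σ offsets = 13.8890 m.

13.89 m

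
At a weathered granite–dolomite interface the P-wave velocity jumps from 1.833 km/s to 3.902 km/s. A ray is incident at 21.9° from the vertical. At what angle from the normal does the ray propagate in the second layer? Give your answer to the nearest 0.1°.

Snell's law: sin θ₂ = (V₂/V₁)·sin θ₁ = (3.902/1.833)·sin 21.9° = 0.7940.
θ₂ = sin⁻¹(0.7940) = 52.56° (from vertical).

52.6°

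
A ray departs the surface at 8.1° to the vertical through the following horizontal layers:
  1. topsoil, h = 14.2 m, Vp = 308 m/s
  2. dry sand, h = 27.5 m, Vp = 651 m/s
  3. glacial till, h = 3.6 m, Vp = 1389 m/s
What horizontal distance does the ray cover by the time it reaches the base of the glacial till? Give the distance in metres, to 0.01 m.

13.56 m

Ray parameter p = sin 8.1° / 308 m/s = 4.5747e-04 s/m.
Layer 1: θ = 8.10°; offset = 14.2·tan 8.10° = 2.0210 m.
Layer 2: sin θ = p·651 = 0.2978 → θ = 17.33°; offset = 27.5·tan 17.33° = 8.5792 m.
Layer 3: sin θ = p·1389 = 0.6354 → θ = 39.45°; offset = 3.6·tan 39.45° = 2.9625 m.
Σ offsets = 13.5627 m.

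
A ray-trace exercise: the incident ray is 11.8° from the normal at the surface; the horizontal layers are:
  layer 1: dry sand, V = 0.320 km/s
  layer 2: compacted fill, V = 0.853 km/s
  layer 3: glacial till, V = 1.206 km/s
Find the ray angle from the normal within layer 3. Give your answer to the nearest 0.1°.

50.4°

Snell's law across each interface conserves sin θ / V, so sin θ_3 = V_3·sin θ₁/V₁.
sin θ_3 = 1.206 × sin 11.8° / 0.320 = 0.7707.
θ_3 = arcsin 0.7707 = 50.42°.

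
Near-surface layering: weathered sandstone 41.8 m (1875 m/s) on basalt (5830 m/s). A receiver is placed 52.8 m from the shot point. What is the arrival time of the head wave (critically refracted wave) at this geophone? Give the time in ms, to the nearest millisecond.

51 ms

θ_c = arcsin(V₁/V₂) = arcsin(1875/5830) = 18.76°, cos θ_c = 0.9469.
Intercept time tᵢ = 2h cos θ_c / V₁ = 2·41.8·0.9469/1875 = 0.04222 s.
t = x/V₂ + tᵢ = 52.8/5830 + 0.04222 = 0.05127 s.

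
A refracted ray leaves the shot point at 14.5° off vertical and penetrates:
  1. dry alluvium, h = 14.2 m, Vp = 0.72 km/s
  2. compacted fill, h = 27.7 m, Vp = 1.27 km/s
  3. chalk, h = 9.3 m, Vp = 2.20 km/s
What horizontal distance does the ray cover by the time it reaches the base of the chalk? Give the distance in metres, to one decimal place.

28.4 m

p = sin θ₁/V₁ = sin 14.5°/0.72 = 3.4775e-01 s/km is conserved through the stack.
Layer 1: θ = 14.50°; offset = 14.2·tan 14.50° = 3.672 m.
Layer 2: sin θ = p·1.27 = 0.4416 → θ = 26.21°; offset = 27.7·tan 26.21° = 13.635 m.
Layer 3: sin θ = p·2.20 = 0.7651 → θ = 49.91°; offset = 9.3·tan 49.91° = 11.049 m.
Σ offsets = 28.356 m.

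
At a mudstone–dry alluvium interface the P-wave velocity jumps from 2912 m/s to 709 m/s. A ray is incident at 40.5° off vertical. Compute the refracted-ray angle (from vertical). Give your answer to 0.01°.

sin θ₁/V₁ = sin θ₂/V₂ ⇒ sin θ₂ = 709·sin 40.5°/2912 = 709·0.6494/2912 = 0.1581.
θ₂ = sin⁻¹(0.1581) = 9.10° (from vertical).

9.10°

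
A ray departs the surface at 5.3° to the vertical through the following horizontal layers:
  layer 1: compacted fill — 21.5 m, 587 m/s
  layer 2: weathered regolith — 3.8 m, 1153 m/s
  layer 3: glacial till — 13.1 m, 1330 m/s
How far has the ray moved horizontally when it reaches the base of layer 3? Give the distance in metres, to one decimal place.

5.5 m

Apply Snell's law at each interface; in layer i the horizontal offset is hᵢ·tan θᵢ.
Layer 1: θ = 5.30°; offset = 21.5·tan 5.30° = 1.994 m.
Layer 2: sin θ = 1153·sin 5.3°/587 = 0.1814, θ = 10.45°; offset = 3.8·tan 10.45° = 0.701 m.
Layer 3: sin θ = 1330·sin 5.3°/587 = 0.2093, θ = 12.08°; offset = 13.1·tan 12.08° = 2.804 m.
Total horizontal offset = 5.499 m.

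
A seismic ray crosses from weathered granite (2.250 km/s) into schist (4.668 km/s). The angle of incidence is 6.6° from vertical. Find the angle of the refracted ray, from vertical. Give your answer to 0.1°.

Snell's law: sin θ₂ = (V₂/V₁)·sin θ₁ = (4.668/2.250)·sin 6.6° = 0.2385.
θ₂ = arcsin 0.2385 = 13.80° from the normal.

13.8°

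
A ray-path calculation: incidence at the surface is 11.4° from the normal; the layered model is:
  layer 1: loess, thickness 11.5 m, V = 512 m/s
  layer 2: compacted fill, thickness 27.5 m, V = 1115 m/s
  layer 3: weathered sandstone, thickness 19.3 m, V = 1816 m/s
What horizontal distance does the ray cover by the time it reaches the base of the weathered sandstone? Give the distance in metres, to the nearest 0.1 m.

p = sin θ₁/V₁ = sin 11.4°/512 = 3.8605e-04 s/m is conserved through the stack.
Layer 1: θ = 11.40°; offset = 11.5·tan 11.40° = 2.319 m.
Layer 2: sin θ = p·1115 = 0.4304 → θ = 25.50°; offset = 27.5·tan 25.50° = 13.114 m.
Layer 3: sin θ = p·1816 = 0.7011 → θ = 44.51°; offset = 19.3·tan 44.51° = 18.974 m.
Summing the layer offsets gives 34.408 m.

34.4 m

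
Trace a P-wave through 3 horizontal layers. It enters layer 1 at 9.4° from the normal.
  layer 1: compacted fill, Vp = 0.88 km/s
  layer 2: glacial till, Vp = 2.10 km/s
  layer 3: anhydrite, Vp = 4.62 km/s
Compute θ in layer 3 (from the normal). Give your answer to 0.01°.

59.03°

Ray parameter p = sin 9.4° / 0.88 = 1.8560e-01 s/km.
sin θ_3 = p·V_3 = 1.8560e-01 × 4.62 = 0.8575.
θ_3 = arcsin 0.8575 = 59.03°.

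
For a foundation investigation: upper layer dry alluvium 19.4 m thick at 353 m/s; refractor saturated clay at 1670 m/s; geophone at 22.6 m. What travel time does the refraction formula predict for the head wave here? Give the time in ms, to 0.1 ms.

121.0 ms

t = x/V₂ + 2h·√(V₂²−V₁²)/(V₁V₂).
√(V₂²−V₁²) = √(1670²−353²) = 1632.3 m/s; delay term = 2·19.4·1632.3/(353·1670) = 0.10743 s.
t = 22.6/1670 + 0.10743 = 0.12096 s.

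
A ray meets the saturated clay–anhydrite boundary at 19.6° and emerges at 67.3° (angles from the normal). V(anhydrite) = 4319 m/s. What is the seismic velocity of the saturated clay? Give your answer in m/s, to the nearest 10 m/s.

sin 19.6° = 0.3355; sin 67.3° = 0.9225.
V₁ = V₂·(sin θ₁/sin θ₂) = 4319·(0.3355/0.9225) = 1570.47 m/s.

1570 m/s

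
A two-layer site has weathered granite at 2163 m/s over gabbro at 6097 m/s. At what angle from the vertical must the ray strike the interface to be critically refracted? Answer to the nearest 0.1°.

At critical incidence the refracted ray runs along the interface (θ₂ = 90°), so sin θ_c = V₁/V₂.
θ_c = arcsin(2163/6097) = arcsin 0.3548 = 20.78°.

20.8°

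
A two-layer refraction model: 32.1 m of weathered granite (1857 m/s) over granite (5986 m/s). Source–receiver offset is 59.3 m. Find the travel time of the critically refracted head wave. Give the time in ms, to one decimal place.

42.8 ms

θ_c = arcsin(V₁/V₂) = arcsin(1857/5986) = 18.07°, cos θ_c = 0.9507.
Intercept time tᵢ = 2h cos θ_c / V₁ = 2·32.1·0.9507/1857 = 0.03287 s.
t = x/V₂ + tᵢ = 59.3/5986 + 0.03287 = 0.04277 s.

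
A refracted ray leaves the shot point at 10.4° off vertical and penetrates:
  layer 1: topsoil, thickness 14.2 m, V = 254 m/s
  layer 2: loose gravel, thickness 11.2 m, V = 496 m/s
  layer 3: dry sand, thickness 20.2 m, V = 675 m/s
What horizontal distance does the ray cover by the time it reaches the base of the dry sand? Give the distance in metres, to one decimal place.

17.9 m

Apply Snell's law at each interface; in layer i the horizontal offset is hᵢ·tan θᵢ.
Layer 1: θ = 10.40°; offset = 14.2·tan 10.40° = 2.606 m.
Layer 2: sin θ = 496·sin 10.4°/254 = 0.3525, θ = 20.64°; offset = 11.2·tan 20.64° = 4.219 m.
Layer 3: sin θ = 675·sin 10.4°/254 = 0.4797, θ = 28.67°; offset = 20.2·tan 28.67° = 11.044 m.
Total horizontal offset = 17.869 m.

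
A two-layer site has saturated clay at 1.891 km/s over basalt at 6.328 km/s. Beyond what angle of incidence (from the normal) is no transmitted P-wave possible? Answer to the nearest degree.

At critical incidence the refracted ray runs along the interface (θ₂ = 90°), so sin θ_c = V₁/V₂.
θ_c = arcsin(1.891/6.328) = arcsin 0.2988 = 17.39°.

17°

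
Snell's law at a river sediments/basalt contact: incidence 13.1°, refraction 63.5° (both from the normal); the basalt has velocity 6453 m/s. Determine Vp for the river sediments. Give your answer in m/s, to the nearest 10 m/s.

1630 m/s

sin 13.1° = 0.2267; sin 63.5° = 0.8949.
V₁ = V₂·(sin θ₁/sin θ₂) = 6453·(0.2267/0.8949) = 1634.29 m/s.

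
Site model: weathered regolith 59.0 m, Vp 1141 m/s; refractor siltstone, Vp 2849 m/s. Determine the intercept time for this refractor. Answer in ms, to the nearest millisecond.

tᵢ = 2h·√(V₂²−V₁²)/(V₁V₂).
√(V₂²−V₁²) = √(2849²−1141²) = 2610.5 m/s.
tᵢ = 2·59.0·2610.5/(1141·2849) = 0.09476 s.

95 ms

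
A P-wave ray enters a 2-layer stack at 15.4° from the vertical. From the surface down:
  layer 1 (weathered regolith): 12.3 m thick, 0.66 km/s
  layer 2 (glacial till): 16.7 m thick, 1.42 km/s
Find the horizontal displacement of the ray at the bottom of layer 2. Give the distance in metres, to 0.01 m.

15.01 m

p = sin θ₁/V₁ = sin 15.4°/0.66 = 4.0236e-01 s/km is conserved through the stack.
Layer 1: θ = 15.40°; offset = 12.3·tan 15.40° = 3.3880 m.
Layer 2: sin θ = p·1.42 = 0.5713 → θ = 34.84°; offset = 16.7·tan 34.84° = 11.6260 m.
Σ offsets = 15.0139 m.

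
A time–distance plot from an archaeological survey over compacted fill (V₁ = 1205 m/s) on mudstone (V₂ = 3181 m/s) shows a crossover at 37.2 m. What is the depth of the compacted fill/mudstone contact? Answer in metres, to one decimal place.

h = (x_cross/2)·√((V₂−V₁)/(V₂+V₁)).
(V₂−V₁)/(V₂+V₁) = (3181−1205)/(3181+1205) = 0.4505; √ = 0.6712.
h = (37.2/2)·0.6712 = 12.48 m.

12.5 m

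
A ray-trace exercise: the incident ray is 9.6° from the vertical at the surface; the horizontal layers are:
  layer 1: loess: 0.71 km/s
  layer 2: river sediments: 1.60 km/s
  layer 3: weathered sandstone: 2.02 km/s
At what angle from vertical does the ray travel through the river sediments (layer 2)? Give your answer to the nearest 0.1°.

22.1°

Ray parameter p = sin 9.6° / 0.71 = 2.3489e-01 s/km.
sin θ_2 = p·V_2 = 2.3489e-01 × 1.60 = 0.3758.
θ_2 = arcsin 0.3758 = 22.07°.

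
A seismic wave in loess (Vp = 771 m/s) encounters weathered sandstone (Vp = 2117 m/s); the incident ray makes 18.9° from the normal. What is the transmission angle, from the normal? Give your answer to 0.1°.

62.8°

sin θ₁/V₁ = sin θ₂/V₂ ⇒ sin θ₂ = 2117·sin 18.9°/771 = 2117·0.3239/771 = 0.8894.
θ₂ = sin⁻¹(0.8894) = 62.80° (from vertical).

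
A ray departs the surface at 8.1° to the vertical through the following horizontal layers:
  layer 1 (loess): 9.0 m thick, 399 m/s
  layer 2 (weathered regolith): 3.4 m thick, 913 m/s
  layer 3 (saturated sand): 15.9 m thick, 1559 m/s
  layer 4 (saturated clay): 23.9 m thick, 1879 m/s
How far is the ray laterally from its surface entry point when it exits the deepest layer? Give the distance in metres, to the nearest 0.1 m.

34.1 m

Ray parameter p = sin 8.1° / 399 m/s = 3.5314e-04 s/m.
Layer 1: θ = 8.10°; offset = 9.0·tan 8.10° = 1.281 m.
Layer 2: sin θ = p·913 = 0.3224 → θ = 18.81°; offset = 3.4·tan 18.81° = 1.158 m.
Layer 3: sin θ = p·1559 = 0.5505 → θ = 33.40°; offset = 15.9·tan 33.40° = 10.486 m.
Layer 4: sin θ = p·1879 = 0.6635 → θ = 41.57°; offset = 23.9·tan 41.57° = 21.197 m.
Summing the layer offsets gives 34.122 m.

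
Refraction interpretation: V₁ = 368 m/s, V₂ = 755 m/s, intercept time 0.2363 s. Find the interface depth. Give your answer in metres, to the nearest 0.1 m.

θ_c = arcsin(368/755) = 29.17°; cos θ_c = 0.8732.
tᵢ = 2h cos θ_c/V₁ ⇒ h = tᵢ·V₁/(2 cos θ_c) = 0.2363·368/(2·0.8732) = 49.79 m.

49.8 m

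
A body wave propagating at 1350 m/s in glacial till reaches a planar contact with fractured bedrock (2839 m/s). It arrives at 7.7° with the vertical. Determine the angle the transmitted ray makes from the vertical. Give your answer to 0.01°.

sin θ₁/V₁ = sin θ₂/V₂ ⇒ sin θ₂ = 2839·sin 7.7°/1350 = 2839·0.1340/1350 = 0.2818.
θ₂ = arcsin 0.2818 = 16.37° from the normal.

16.37°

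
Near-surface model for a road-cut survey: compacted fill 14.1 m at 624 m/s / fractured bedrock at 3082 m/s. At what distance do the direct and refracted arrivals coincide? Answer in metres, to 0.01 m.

34.63 m

x_cross = 2h·√((V₂+V₁)/(V₂−V₁)).
(V₂+V₁)/(V₂−V₁) = (3082+624)/(3082−624) = 1.5077; √ = 1.2279.
x_cross = 2·14.1·1.2279 = 34.63 m.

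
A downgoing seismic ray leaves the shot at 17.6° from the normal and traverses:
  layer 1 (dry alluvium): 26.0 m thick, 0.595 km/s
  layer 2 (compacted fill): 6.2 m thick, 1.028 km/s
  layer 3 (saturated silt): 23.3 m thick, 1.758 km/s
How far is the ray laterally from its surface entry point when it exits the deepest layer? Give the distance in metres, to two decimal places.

Apply Snell's law at each interface; in layer i the horizontal offset is hᵢ·tan θᵢ.
Layer 1: θ = 17.60°; offset = 26.0·tan 17.60° = 8.2477 m.
Layer 2: sin θ = 1.028·sin 17.6°/0.595 = 0.5224, θ = 31.49°; offset = 6.2·tan 31.49° = 3.7985 m.
Layer 3: sin θ = 1.758·sin 17.6°/0.595 = 0.8934, θ = 63.30°; offset = 23.3·tan 63.30° = 46.3313 m.
Total horizontal offset = 58.3775 m.

58.38 m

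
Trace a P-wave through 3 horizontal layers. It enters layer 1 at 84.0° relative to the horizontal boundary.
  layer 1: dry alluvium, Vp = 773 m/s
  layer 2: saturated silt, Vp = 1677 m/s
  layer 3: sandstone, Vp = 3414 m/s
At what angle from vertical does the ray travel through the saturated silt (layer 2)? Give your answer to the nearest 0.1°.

From the normal: θ₁ = 90° − 84.0° = 6.0°.
Snell's law across each interface conserves sin θ / V, so sin θ_2 = V_2·sin θ₁/V₁.
sin θ_2 = 1677 × sin 6.0° / 773 = 0.2268.
θ_2 = 13.11° from the vertical.

13.1°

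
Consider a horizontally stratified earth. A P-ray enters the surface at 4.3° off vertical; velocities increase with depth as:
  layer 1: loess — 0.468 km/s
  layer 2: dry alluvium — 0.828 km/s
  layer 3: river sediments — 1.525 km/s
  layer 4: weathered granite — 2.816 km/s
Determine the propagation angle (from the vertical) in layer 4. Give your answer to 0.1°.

Ray parameter p = sin 4.3° / 0.468 = 1.6021e-01 s/km.
sin θ_4 = p·V_4 = 1.6021e-01 × 2.816 = 0.4512.
θ_4 = arcsin 0.4512 = 26.82°.

26.8°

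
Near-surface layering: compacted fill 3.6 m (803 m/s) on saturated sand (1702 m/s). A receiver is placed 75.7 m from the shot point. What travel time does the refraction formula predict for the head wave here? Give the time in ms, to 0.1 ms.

θ_c = arcsin(V₁/V₂) = arcsin(803/1702) = 28.15°, cos θ_c = 0.8817.
Intercept time tᵢ = 2h cos θ_c / V₁ = 2·3.6·0.8817/803 = 0.00791 s.
t = x/V₂ + tᵢ = 75.7/1702 + 0.00791 = 0.05238 s.

52.4 ms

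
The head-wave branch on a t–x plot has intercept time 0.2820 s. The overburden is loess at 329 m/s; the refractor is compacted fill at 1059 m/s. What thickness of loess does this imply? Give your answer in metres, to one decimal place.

θ_c = arcsin(329/1059) = 18.10°; cos θ_c = 0.9505.
tᵢ = 2h cos θ_c/V₁ ⇒ h = tᵢ·V₁/(2 cos θ_c) = 0.282·329/(2·0.9505) = 48.80 m.

48.8 m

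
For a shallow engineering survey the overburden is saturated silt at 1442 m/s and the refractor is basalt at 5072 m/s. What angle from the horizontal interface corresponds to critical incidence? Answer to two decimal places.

Critical incidence: sin θ_c = V₁/V₂ = 1442/5072 = 0.2843.
θ_c = arcsin 0.2843 = 16.52°.
Measured from the interface: 90° − 16.52° = 73.48°.

73.48°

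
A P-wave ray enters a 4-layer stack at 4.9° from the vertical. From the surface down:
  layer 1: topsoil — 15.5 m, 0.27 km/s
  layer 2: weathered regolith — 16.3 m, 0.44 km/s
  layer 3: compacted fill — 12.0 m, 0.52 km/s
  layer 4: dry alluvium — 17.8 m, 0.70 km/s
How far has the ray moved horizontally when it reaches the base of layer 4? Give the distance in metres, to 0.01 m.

p = sin θ₁/V₁ = sin 4.9°/0.27 = 3.1636e-01 s/km is conserved through the stack.
Layer 1: θ = 4.90°; offset = 15.5·tan 4.90° = 1.3288 m.
Layer 2: sin θ = p·0.44 = 0.1392 → θ = 8.00°; offset = 16.3·tan 8.00° = 2.2912 m.
Layer 3: sin θ = p·0.52 = 0.1645 → θ = 9.47°; offset = 12.0·tan 9.47° = 2.0013 m.
Layer 4: sin θ = p·0.70 = 0.2215 → θ = 12.79°; offset = 17.8·tan 12.79° = 4.0422 m.
Σ offsets = 9.6636 m.

9.66 m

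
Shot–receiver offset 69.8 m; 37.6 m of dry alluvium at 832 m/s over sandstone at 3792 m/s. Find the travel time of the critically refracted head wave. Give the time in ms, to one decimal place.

106.6 ms

θ_c = arcsin(V₁/V₂) = arcsin(832/3792) = 12.67°, cos θ_c = 0.9756.
Intercept time tᵢ = 2h cos θ_c / V₁ = 2·37.6·0.9756/832 = 0.08818 s.
t = x/V₂ + tᵢ = 69.8/3792 + 0.08818 = 0.10659 s.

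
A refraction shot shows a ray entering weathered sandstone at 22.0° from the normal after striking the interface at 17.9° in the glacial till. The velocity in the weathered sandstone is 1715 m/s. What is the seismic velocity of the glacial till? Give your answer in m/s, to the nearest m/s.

1407 m/s

sin 17.9° = 0.3074; sin 22.0° = 0.3746.
V₁ = V₂·(sin θ₁/sin θ₂) = 1715·(0.3074/0.3746) = 1407.12 m/s.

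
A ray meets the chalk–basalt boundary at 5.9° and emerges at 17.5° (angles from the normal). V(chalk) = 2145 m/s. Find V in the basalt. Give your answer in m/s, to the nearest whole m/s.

Snell's law: sin 5.9°/V₁ = sin 17.5°/V₂.
V₂ = V₁·sin 17.5°/sin 5.9° = 2145 × 2.9254 = 6274.91 m/s.

6275 m/s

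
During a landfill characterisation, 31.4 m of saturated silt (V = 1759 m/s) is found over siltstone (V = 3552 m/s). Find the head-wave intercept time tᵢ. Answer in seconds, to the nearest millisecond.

0.031 s

θ_c = arcsin(V₁/V₂) = arcsin(1759/3552) = 29.68°; cos θ_c = 0.8688.
tᵢ = 2h·cos θ_c / V₁ = 2·31.4·0.8688 / 1759 = 0.03102 s.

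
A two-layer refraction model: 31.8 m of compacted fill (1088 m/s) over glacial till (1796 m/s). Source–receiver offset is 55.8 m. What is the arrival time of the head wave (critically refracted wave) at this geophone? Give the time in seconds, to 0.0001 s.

0.0776 s

θ_c = arcsin(V₁/V₂) = arcsin(1088/1796) = 37.29°, cos θ_c = 0.7956.
Intercept time tᵢ = 2h cos θ_c / V₁ = 2·31.8·0.7956/1088 = 0.04651 s.
t = x/V₂ + tᵢ = 55.8/1796 + 0.04651 = 0.07758 s.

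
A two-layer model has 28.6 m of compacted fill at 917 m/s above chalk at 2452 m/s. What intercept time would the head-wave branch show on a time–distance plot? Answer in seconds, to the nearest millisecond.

tᵢ = 2h·√(V₂²−V₁²)/(V₁V₂).
√(V₂²−V₁²) = √(2452²−917²) = 2274.1 m/s.
tᵢ = 2·28.6·2274.1/(917·2452) = 0.05785 s.

0.058 s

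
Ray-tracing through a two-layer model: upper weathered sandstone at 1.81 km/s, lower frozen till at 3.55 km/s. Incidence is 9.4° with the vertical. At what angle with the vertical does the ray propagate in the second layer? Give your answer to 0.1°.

18.7°

Snell's law: sin θ₂ = (V₂/V₁)·sin θ₁ = (3.55/1.81)·sin 9.4° = 0.3203.
θ₂ = arcsin 0.3203 = 18.68° from the normal.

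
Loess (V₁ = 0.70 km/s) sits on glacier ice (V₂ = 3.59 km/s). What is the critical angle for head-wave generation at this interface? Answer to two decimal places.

Critical incidence: sin θ_c = V₁/V₂ = 0.70/3.59 = 0.1950.
θ_c = arcsin 0.1950 = 11.24°.

11.24°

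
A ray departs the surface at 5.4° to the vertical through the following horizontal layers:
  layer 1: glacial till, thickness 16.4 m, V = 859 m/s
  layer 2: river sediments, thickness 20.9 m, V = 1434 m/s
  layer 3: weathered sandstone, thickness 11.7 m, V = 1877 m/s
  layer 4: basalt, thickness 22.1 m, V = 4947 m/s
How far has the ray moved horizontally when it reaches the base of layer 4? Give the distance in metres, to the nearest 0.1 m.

21.6 m

Ray parameter p = sin 5.4° / 859 m/s = 1.0956e-04 s/m.
Layer 1: θ = 5.40°; offset = 16.4·tan 5.40° = 1.550 m.
Layer 2: sin θ = p·1434 = 0.1571 → θ = 9.04°; offset = 20.9·tan 9.04° = 3.325 m.
Layer 3: sin θ = p·1877 = 0.2056 → θ = 11.87°; offset = 11.7·tan 11.87° = 2.458 m.
Layer 4: sin θ = p·4947 = 0.5420 → θ = 32.82°; offset = 22.1·tan 32.82° = 14.252 m.
Summing the layer offsets gives 21.586 m.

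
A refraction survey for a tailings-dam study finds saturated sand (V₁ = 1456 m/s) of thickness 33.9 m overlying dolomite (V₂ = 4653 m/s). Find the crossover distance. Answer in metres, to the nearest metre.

x_cross = 2h·√((V₂+V₁)/(V₂−V₁)).
(V₂+V₁)/(V₂−V₁) = (4653+1456)/(4653−1456) = 1.9109; √ = 1.3823.
x_cross = 2·33.9·1.3823 = 93.72 m.

94 m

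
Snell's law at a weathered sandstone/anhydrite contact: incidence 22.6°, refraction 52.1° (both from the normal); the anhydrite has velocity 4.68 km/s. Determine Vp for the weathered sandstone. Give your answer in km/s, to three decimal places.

2.279 km/s

Snell's law: sin 22.6°/V₁ = sin 52.1°/V₂.
V₁ = V₂·sin 22.6°/sin 52.1° = 4.68 × 0.4870 = 2.279 km/s.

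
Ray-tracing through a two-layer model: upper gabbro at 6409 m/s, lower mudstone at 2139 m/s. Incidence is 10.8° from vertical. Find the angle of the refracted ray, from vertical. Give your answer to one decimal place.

3.6°

Snell's law: sin θ₂ = (V₂/V₁)·sin θ₁ = (2139/6409)·sin 10.8° = 0.0625.
θ₂ = sin⁻¹(0.0625) = 3.59° (from vertical).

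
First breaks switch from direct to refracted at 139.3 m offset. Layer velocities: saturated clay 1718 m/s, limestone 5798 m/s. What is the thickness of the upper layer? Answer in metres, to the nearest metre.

h = (x_cross/2)·√((V₂−V₁)/(V₂+V₁)).
(V₂−V₁)/(V₂+V₁) = (5798−1718)/(5798+1718) = 0.5428; √ = 0.7368.
h = (139.3/2)·0.7368 = 51.32 m.

51 m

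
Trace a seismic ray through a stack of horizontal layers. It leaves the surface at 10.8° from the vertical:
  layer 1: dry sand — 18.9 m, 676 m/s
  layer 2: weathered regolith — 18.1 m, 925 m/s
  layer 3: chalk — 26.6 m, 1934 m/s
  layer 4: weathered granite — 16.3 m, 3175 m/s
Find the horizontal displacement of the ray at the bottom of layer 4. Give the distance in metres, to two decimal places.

Apply Snell's law at each interface; in layer i the horizontal offset is hᵢ·tan θᵢ.
Layer 1: θ = 10.80°; offset = 18.9·tan 10.80° = 3.6054 m.
Layer 2: sin θ = 925·sin 10.8°/676 = 0.2564, θ = 14.86°; offset = 18.1·tan 14.86° = 4.8014 m.
Layer 3: sin θ = 1934·sin 10.8°/676 = 0.5361, θ = 32.42°; offset = 26.6·tan 32.42° = 16.8924 m.
Layer 4: sin θ = 3175·sin 10.8°/676 = 0.8801, θ = 61.65°; offset = 16.3·tan 61.65° = 30.2121 m.
Total horizontal offset = 55.5113 m.

55.51 m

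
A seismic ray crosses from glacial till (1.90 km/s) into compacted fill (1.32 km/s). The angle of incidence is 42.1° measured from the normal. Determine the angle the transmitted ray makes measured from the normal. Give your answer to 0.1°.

27.8°

sin θ₁/V₁ = sin θ₂/V₂ ⇒ sin θ₂ = 1.32·sin 42.1°/1.90 = 1.32·0.6704/1.90 = 0.4658.
θ₂ = sin⁻¹(0.4658) = 27.76° (from vertical).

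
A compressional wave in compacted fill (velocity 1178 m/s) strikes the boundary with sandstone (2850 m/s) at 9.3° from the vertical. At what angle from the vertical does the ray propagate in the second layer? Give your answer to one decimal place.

23.0°

sin θ₁/V₁ = sin θ₂/V₂ ⇒ sin θ₂ = 2850·sin 9.3°/1178 = 2850·0.1616/1178 = 0.3910.
θ₂ = sin⁻¹(0.3910) = 23.02° (from vertical).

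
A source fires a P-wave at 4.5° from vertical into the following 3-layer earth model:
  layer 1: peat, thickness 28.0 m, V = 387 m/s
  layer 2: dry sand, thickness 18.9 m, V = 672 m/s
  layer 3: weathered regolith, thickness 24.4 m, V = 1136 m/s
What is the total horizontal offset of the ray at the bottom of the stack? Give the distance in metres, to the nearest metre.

Ray parameter p = sin 4.5° / 387 m/s = 2.0274e-04 s/m.
Layer 1: θ = 4.50°; offset = 28.0·tan 4.50° = 2.204 m.
Layer 2: sin θ = p·672 = 0.1362 → θ = 7.83°; offset = 18.9·tan 7.83° = 2.599 m.
Layer 3: sin θ = p·1136 = 0.2303 → θ = 13.32°; offset = 24.4·tan 13.32° = 5.775 m.
Total horizontal offset = 10.578 m.

11 m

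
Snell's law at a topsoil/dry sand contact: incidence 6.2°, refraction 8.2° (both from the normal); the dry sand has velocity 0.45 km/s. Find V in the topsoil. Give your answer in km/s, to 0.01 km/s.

0.34 km/s

Snell's law: sin 6.2°/V₁ = sin 8.2°/V₂.
V₁ = V₂·sin 6.2°/sin 8.2° = 0.45 × 0.7572 = 0.34 km/s.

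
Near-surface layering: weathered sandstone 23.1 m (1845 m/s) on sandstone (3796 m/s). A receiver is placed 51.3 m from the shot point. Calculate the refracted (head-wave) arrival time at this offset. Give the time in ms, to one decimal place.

t = x/V₂ + 2h·√(V₂²−V₁²)/(V₁V₂).
√(V₂²−V₁²) = √(3796²−1845²) = 3317.5 m/s; delay term = 2·23.1·3317.5/(1845·3796) = 0.02188 s.
t = 51.3/3796 + 0.02188 = 0.03540 s.

35.4 ms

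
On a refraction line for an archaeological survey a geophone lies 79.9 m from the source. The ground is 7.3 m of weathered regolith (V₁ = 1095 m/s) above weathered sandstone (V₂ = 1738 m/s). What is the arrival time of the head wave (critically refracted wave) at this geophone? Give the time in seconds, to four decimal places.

θ_c = arcsin(V₁/V₂) = arcsin(1095/1738) = 39.05°, cos θ_c = 0.7766.
Intercept time tᵢ = 2h cos θ_c / V₁ = 2·7.3·0.7766/1095 = 0.01035 s.
t = x/V₂ + tᵢ = 79.9/1738 + 0.01035 = 0.05633 s.

0.0563 s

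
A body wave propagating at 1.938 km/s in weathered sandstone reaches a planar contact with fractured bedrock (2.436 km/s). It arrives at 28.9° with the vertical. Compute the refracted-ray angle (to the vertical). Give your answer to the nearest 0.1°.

37.4°

sin θ₁/V₁ = sin θ₂/V₂ ⇒ sin θ₂ = 2.436·sin 28.9°/1.938 = 2.436·0.4833/1.938 = 0.6075.
θ₂ = arcsin 0.6075 = 37.41° from the normal.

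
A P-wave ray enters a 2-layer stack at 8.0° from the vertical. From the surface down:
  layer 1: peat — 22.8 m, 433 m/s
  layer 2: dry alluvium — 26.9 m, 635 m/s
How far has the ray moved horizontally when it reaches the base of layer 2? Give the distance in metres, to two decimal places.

Apply Snell's law at each interface; in layer i the horizontal offset is hᵢ·tan θᵢ.
Layer 1: θ = 8.00°; offset = 22.8·tan 8.00° = 3.2043 m.
Layer 2: sin θ = 635·sin 8.0°/433 = 0.2041, θ = 11.78°; offset = 26.9·tan 11.78° = 5.6083 m.
Summing the layer offsets gives 8.8127 m.

8.81 m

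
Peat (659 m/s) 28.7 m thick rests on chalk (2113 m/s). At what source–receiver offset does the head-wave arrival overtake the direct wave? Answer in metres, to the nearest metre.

x_cross = 2h·√((V₂+V₁)/(V₂−V₁)).
(V₂+V₁)/(V₂−V₁) = (2113+659)/(2113−659) = 1.9065; √ = 1.3807.
x_cross = 2·28.7·1.3807 = 79.25 m.

79 m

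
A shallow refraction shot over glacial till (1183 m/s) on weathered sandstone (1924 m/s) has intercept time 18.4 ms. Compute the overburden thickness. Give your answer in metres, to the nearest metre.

14 m

h = tᵢ·V₁·V₂ / (2·√(V₂²−V₁²)).
√(V₂²−V₁²) = √(1924² − 1183²) = 1517.3 m/s.
h = 0.0184 s × 1183 × 1924 / (2 × 1517.3) = 13.80 m.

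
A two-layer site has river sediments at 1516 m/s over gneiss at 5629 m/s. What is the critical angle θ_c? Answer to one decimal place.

Critical incidence: sin θ_c = V₁/V₂ = 1516/5629 = 0.2693.
θ_c = arcsin 0.2693 = 15.62°.

15.6°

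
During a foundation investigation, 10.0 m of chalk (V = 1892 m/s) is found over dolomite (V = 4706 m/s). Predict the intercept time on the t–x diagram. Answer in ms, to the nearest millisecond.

tᵢ = 2h·√(V₂²−V₁²)/(V₁V₂).
√(V₂²−V₁²) = √(4706²−1892²) = 4308.9 m/s.
tᵢ = 2·10.0·4308.9/(1892·4706) = 0.00968 s.

10 ms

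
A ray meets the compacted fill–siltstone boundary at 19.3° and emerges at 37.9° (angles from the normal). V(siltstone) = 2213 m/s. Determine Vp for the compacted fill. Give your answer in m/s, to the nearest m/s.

1191 m/s

Snell's law: sin 19.3°/V₁ = sin 37.9°/V₂.
V₁ = V₂·sin 19.3°/sin 37.9° = 2213 × 0.5380 = 1190.70 m/s.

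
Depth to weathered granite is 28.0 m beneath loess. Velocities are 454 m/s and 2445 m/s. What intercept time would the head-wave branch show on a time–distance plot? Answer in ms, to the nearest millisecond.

121 ms

tᵢ = 2h·√(V₂²−V₁²)/(V₁V₂).
√(V₂²−V₁²) = √(2445²−454²) = 2402.5 m/s.
tᵢ = 2·28.0·2402.5/(454·2445) = 0.12120 s.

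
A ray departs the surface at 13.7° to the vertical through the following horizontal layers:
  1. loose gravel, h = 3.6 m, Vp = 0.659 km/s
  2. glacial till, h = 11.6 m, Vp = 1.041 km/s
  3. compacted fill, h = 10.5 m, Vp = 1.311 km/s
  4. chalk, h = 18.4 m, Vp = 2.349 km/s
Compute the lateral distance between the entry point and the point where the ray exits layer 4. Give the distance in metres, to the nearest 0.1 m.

40.1 m

p = sin θ₁/V₁ = sin 13.7°/0.659 = 3.5939e-01 s/km is conserved through the stack.
Layer 1: θ = 13.70°; offset = 3.6·tan 13.70° = 0.878 m.
Layer 2: sin θ = p·1.041 = 0.3741 → θ = 21.97°; offset = 11.6·tan 21.97° = 4.680 m.
Layer 3: sin θ = p·1.311 = 0.4712 → θ = 28.11°; offset = 10.5·tan 28.11° = 5.609 m.
Layer 4: sin θ = p·2.349 = 0.8442 → θ = 57.59°; offset = 18.4·tan 57.59° = 28.979 m.
Summing the layer offsets gives 40.145 m.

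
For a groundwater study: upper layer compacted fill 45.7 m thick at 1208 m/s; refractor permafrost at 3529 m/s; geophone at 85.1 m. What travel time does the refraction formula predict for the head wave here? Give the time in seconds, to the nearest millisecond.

t = x/V₂ + 2h·√(V₂²−V₁²)/(V₁V₂).
√(V₂²−V₁²) = √(3529²−1208²) = 3315.8 m/s; delay term = 2·45.7·3315.8/(1208·3529) = 0.07109 s.
t = 85.1/3529 + 0.07109 = 0.09521 s.

0.095 s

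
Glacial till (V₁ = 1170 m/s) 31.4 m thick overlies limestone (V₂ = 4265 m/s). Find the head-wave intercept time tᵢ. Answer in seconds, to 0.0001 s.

θ_c = arcsin(V₁/V₂) = arcsin(1170/4265) = 15.92°; cos θ_c = 0.9616.
tᵢ = 2h·cos θ_c / V₁ = 2·31.4·0.9616 / 1170 = 0.05162 s.

0.0516 s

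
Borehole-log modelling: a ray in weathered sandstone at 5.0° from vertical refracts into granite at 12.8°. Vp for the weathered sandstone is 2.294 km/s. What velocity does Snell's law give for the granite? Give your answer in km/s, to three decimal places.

5.831 km/s

sin 5.0° = 0.0872; sin 12.8° = 0.2215.
V₂ = V₁·(sin θ₂/sin θ₁) = 2.294·(0.2215/0.0872) = 5.831 km/s.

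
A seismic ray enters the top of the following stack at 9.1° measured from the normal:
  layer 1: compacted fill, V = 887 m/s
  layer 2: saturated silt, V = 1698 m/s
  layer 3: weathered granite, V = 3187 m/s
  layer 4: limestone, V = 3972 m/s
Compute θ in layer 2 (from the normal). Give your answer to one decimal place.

Snell's law across each interface conserves sin θ / V, so sin θ_2 = V_2·sin θ₁/V₁.
sin θ_2 = 1698 × sin 9.1° / 887 = 0.3028.
θ_2 = 17.62° from the vertical.

17.6°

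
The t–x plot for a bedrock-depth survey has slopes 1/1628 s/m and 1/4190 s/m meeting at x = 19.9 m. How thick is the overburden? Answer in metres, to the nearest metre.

7 m

x_cross = 2h·√((V₂+V₁)/(V₂−V₁)) → h = x_cross / (2·√((V₂+V₁)/(V₂−V₁))).
√((V₂+V₁)/(V₂−V₁)) = √((4190+1628)/(4190−1628)) = 1.5069.
h = 19.9 / (2·1.5069) = 6.60 m.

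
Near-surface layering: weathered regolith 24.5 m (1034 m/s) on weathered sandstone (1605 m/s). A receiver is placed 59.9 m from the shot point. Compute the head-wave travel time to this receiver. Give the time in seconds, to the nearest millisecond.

θ_c = arcsin(V₁/V₂) = arcsin(1034/1605) = 40.11°, cos θ_c = 0.7648.
Intercept time tᵢ = 2h cos θ_c / V₁ = 2·24.5·0.7648/1034 = 0.03624 s.
t = x/V₂ + tᵢ = 59.9/1605 + 0.03624 = 0.07357 s.

0.074 s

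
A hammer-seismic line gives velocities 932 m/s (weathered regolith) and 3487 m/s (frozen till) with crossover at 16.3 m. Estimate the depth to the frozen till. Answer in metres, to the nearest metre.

6 m

x_cross = 2h·√((V₂+V₁)/(V₂−V₁)) → h = x_cross / (2·√((V₂+V₁)/(V₂−V₁))).
√((V₂+V₁)/(V₂−V₁)) = √((3487+932)/(3487−932)) = 1.3151.
h = 16.3 / (2·1.3151) = 6.20 m.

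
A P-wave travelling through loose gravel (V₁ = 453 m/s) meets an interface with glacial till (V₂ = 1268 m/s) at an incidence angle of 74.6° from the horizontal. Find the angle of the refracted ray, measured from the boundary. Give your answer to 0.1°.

Angle from the normal: 90° − 74.6° = 15.4°.
Snell's law: sin θ₂ = (V₂/V₁)·sin θ₁ = (1268/453)·sin 15.4° = 0.7433.
θ₂ = sin⁻¹(0.7433) = 48.02° (from vertical).
From the interface: 90° − 48.02° = 41.98°.

42.0°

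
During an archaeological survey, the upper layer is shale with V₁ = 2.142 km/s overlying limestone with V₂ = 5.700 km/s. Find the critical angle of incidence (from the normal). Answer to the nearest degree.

Critical incidence: sin θ_c = V₁/V₂ = 2.142/5.700 = 0.3758.
θ_c = arcsin 0.3758 = 22.07°.

22°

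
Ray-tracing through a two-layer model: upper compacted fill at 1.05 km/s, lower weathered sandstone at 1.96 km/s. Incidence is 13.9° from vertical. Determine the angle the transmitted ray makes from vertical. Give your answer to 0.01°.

26.64°

sin θ₁/V₁ = sin θ₂/V₂ ⇒ sin θ₂ = 1.96·sin 13.9°/1.05 = 1.96·0.2402/1.05 = 0.4484.
θ₂ = arcsin 0.4484 = 26.64° from the normal.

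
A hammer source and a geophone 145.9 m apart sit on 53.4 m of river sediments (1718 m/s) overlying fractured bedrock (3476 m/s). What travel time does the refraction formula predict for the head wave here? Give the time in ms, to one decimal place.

θ_c = arcsin(V₁/V₂) = arcsin(1718/3476) = 29.62°, cos θ_c = 0.8693.
Intercept time tᵢ = 2h cos θ_c / V₁ = 2·53.4·0.8693/1718 = 0.05404 s.
t = x/V₂ + tᵢ = 145.9/3476 + 0.05404 = 0.09602 s.

96.0 ms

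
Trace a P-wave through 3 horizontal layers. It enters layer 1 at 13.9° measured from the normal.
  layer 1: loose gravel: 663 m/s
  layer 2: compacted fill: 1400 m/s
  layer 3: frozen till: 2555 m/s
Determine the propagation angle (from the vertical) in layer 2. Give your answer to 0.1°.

Snell's law across each interface conserves sin θ / V, so sin θ_2 = V_2·sin θ₁/V₁.
sin θ_2 = 1400 × sin 13.9° / 663 = 0.5073.
θ_2 = arcsin 0.5073 = 30.48°.

30.5°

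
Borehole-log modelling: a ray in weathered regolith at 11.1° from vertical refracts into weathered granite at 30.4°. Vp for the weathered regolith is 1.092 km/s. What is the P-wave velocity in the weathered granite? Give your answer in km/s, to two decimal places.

sin 11.1° = 0.1925; sin 30.4° = 0.5060.
V₂ = V₁·(sin θ₂/sin θ₁) = 1.092·(0.5060/0.1925) = 2.87 km/s.

2.87 km/s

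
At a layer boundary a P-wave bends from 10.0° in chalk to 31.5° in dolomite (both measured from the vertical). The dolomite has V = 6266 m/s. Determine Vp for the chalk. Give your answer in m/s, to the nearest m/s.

2082 m/s

Snell's law: sin 10.0°/V₁ = sin 31.5°/V₂.
V₁ = V₂·sin 10.0°/sin 31.5° = 6266 × 0.3323 = 2082.45 m/s.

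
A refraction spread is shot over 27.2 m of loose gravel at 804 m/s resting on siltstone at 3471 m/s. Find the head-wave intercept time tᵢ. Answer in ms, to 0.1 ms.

65.8 ms

θ_c = arcsin(V₁/V₂) = arcsin(804/3471) = 13.39°; cos θ_c = 0.9728.
tᵢ = 2h·cos θ_c / V₁ = 2·27.2·0.9728 / 804 = 0.06582 s.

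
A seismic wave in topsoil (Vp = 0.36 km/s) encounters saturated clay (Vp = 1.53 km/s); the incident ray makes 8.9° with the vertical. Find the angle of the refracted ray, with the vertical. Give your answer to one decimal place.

Snell's law: sin θ₂ = (V₂/V₁)·sin θ₁ = (1.53/0.36)·sin 8.9° = 0.6575.
θ₂ = arcsin 0.6575 = 41.11° from the normal.

41.1°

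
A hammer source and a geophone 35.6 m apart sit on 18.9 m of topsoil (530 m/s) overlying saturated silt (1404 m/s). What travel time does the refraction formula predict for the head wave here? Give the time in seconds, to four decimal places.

0.0914 s

θ_c = arcsin(V₁/V₂) = arcsin(530/1404) = 22.18°, cos θ_c = 0.9260.
Intercept time tᵢ = 2h cos θ_c / V₁ = 2·18.9·0.9260/530 = 0.06604 s.
t = x/V₂ + tᵢ = 35.6/1404 + 0.06604 = 0.09140 s.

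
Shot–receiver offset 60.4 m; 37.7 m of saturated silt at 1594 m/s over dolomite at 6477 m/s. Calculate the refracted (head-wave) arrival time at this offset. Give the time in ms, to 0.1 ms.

55.2 ms

θ_c = arcsin(V₁/V₂) = arcsin(1594/6477) = 14.25°, cos θ_c = 0.9692.
Intercept time tᵢ = 2h cos θ_c / V₁ = 2·37.7·0.9692/1594 = 0.04585 s.
t = x/V₂ + tᵢ = 60.4/6477 + 0.04585 = 0.05517 s.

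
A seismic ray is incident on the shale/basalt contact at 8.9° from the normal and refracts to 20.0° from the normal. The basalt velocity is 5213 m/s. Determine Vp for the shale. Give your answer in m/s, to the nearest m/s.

Snell's law: sin 8.9°/V₁ = sin 20.0°/V₂.
V₁ = V₂·sin 8.9°/sin 20.0° = 5213 × 0.4523 = 2358.06 m/s.

2358 m/s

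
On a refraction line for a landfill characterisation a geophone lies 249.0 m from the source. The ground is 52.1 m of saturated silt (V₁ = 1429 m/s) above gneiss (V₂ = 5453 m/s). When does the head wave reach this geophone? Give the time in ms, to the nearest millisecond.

116 ms

t = x/V₂ + 2h·√(V₂²−V₁²)/(V₁V₂).
√(V₂²−V₁²) = √(5453²−1429²) = 5262.4 m/s; delay term = 2·52.1·5262.4/(1429·5453) = 0.07037 s.
t = 249.0/5453 + 0.07037 = 0.11603 s.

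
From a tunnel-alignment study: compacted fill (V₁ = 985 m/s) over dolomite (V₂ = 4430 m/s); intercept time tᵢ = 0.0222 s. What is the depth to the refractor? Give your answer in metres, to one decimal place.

h = tᵢ·V₁·V₂ / (2·√(V₂²−V₁²)).
√(V₂²−V₁²) = √(4430² − 985²) = 4319.1 m/s.
h = 0.0222 s × 985 × 4430 / (2 × 4319.1) = 11.21 m.

11.2 m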